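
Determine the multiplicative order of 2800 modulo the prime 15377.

The order of 2800 must divide p − 1 = 15376 = 2^4 · 31^2.
Divisors: 1, 2, 4, 8, 16, 31, 62, 124, 248, 496, 961, 1922, 3844, 7688, 15376.
Check each in increasing order: 2800^1 ≡ 2800;  2800^2 ≡ 13107;  2800^4 ≡ 1605;  2800^8 ≡ 8066;  2800^16 ≡ 269;  2800^31 ≡ 2261;  2800^62 ≡ 6957;  2800^124 ≡ 8430;  2800^248 ≡ 7783;  2800^496 ≡ 5086;  2800^961 ≡ 15018;  2800^1922 ≡ 5865;  2800^3844 ≡ 15253;  2800^7688 ≡ 15376;  2800^15376 ≡ 1.
Smallest exponent giving 1 is 15376.

15376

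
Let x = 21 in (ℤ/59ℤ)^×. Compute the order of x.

29

The order of 21 must divide p − 1 = 58 = 2 · 29.
Divisors: 1, 2, 29, 58.
Check each in increasing order: 21^1 ≡ 21;  21^2 ≡ 28;  21^29 ≡ 1.
Smallest exponent giving 1 is 29.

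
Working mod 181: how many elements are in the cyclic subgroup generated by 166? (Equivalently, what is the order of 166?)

90

The order of 166 must divide p − 1 = 180 = 2^2 · 3^2 · 5.
Divisors: 1, 2, 3, 4, 5, 6, 9, 10, 12, 15, 18, 20, 30, 36, 45, 60, 90, 180.
Check each in increasing order: 166^1 ≡ 166;  166^2 ≡ 44;  166^3 ≡ 64;  166^4 ≡ 126;  166^5 ≡ 101;  166^6 ≡ 114;  166^9 ≡ 56;  166^10 ≡ 65;  166^12 ≡ 145;  166^15 ≡ 49;  166^18 ≡ 59;  166^20 ≡ 62;  166^30 ≡ 48;  166^36 ≡ 42;  166^45 ≡ 180;  166^60 ≡ 132;  166^90 ≡ 1.
Smallest exponent giving 1 is 90.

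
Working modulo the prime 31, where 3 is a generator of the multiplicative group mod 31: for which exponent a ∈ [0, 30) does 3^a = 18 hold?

Successive powers of 3 modulo 31:
  3^0=1  3^1=3  3^2=9  3^3=27  3^4=19  3^5=26
  3^6=16  3^7=17  3^8=20  3^9=29  3^10=25  3^11=13
  3^12=8  3^13=24  3^14=10  3^15=30  3^16=28  3^17=22
  3^18=4  3^19=12  3^20=5  3^21=15  3^22=14  3^23=11
  3^24=2  3^25=6  3^26=18
So 3^26 ≡ 18 (mod 31), giving a = 26.

26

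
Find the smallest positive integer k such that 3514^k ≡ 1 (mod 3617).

3616

The order of 3514 must divide p − 1 = 3616 = 2^5 · 113.
Divisors: 1, 2, 4, 8, 16, 32, 113, 226, 452, 904, 1808, 3616.
Check each in increasing order: 3514^1 ≡ 3514;  3514^2 ≡ 3375;  3514^4 ≡ 692;  3514^8 ≡ 1420;  3514^16 ≡ 1731;  3514^32 ≡ 1485;  3514^113 ≡ 634;  3514^226 ≡ 469;  3514^452 ≡ 2941;  3514^904 ≡ 1234;  3514^1808 ≡ 3616;  3514^3616 ≡ 1.
Smallest exponent giving 1 is 3616.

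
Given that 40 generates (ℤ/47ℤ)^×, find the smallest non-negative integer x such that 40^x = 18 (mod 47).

Baby-step giant-step with m = ceil(sqrt(46)) = 7.
Baby table (40^j mod 47 for j=0..6):
  0:1  1:40  2:2  3:33  4:4  5:19  6:8
Giant step factor: 40^(-7) ≡ 26 (mod 47).
Scan 18·26^i mod 47 for i = 0, 1, …:
  i=0: 18   i=1: 45   i=2: 42   i=3: 11
  i=4: 4
Match at i=4, j=4: x = 4·7 + 4 = 32.

32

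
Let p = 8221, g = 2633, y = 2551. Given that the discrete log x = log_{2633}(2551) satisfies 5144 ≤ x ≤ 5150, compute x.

Compute 2633^5144 mod 8221 = 2551, then multiply by 2633 repeatedly:
  2633^5144=2551
Found 2551 at exponent 5144.

5144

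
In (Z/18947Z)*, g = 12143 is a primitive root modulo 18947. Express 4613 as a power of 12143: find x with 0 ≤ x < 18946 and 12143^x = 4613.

13513

Baby-step giant-step with m = ceil(sqrt(18946)) = 138.
Baby table (12143^j mod 18947 for j=0..137):
  0:1  1:12143  2:6895  3:18139  4:3002  5:18205  6:8666  7:18547
  8:12179  9:8262  10:1101  11:11808  12:12595  13:901  14:8424  15:16726
  16:10925  17:14328  18:13550  19:1902  20:18540  21:2966  22:16838  23:6757
  24:9741  25:17789  26:16027  27:11224  28:7261  29:9932  30:6621  31:6682
  32:8472  33:12233  34:839  35:13438  36:6070  37:4180  38:17674  39:2713
  40:14073  41:5446  42:5748  43:16163  44:14283  45:16578  46:13726  47:17006
  48:505  49:12334  50:14674  51:8794  52:250  53:4230  54:18520  55:6417
  56:11567  57:3970  58:6542  59:13682  60:13230  61:277  62:9992  63:15215
  64:3548  65:16833  66:2883  67:13160  68:2882  69:1017  70:14934  71:1825
  72:11932  73:2567  74:3266  75:2967  76:10034  77:13652  78:8933  79:1844
  80:15285  81:943  82:6861  83:3164  84:14883  85:7783  86:1333  87:5881
  88:1740  89:2915  90:3849  91:15105  92:13055  93:16263  94:15975  95:5039
  96:8714  97:14054  98:2093  99:7372  100:12568  101:14086  102:11729  103:648
  104:5659  105:15415  106:6932  107:12702  108:11806  109:7256  110:6058  111:10040
  112:10722  113:12409  114:15943  115:14350  116:15438  117:2016  118:764  119:12169
  120:514  121:7939  122:941  123:1522  124:8321  125:16499  126:1779  127:2817
  128:7496  129:2540  130:16451  131:6272  132:12903  133:8386  134:10020  135:14173
  136:7138  137:13156
Giant step factor: 12143^(-138) ≡ 9962 (mod 18947).
Scan 4613·9962^i mod 18947 for i = 0, 1, …:
  i=0: 4613   i=1: 8231   i=2: 13553   i=3: 17611
  i=4: 10509   i=5: 8483   i=6: 4026   i=7: 15160
  i=8: 16330   i=9: 518     …   i=96: 17188
  i=97: 2817
Match at i=97, j=127: x = 97·138 + 127 = 13513.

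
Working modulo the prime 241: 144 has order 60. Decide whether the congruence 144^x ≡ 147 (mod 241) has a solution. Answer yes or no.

yes

147 ∈ ⟨144⟩ iff 147^60 ≡ 1 (mod 241), since |⟨144⟩| = 60.
147^60 mod 241 = 1.
Since 1 = 1, 147 lies in the subgroup.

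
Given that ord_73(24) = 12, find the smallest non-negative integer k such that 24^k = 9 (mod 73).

10

Successive powers of 24 modulo 73:
  24^0=1  24^1=24  24^2=65  24^3=27  24^4=64  24^5=3
  24^6=72  24^7=49  24^8=8  24^9=46  24^10=9
So 24^10 ≡ 9 (mod 73), giving k = 10.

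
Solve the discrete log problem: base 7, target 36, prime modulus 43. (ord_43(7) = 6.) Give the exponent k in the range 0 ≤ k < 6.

4

Successive powers of 7 modulo 43:
  7^0=1  7^1=7  7^2=6  7^3=42  7^4=36
So 7^4 ≡ 36 (mod 43), giving k = 4.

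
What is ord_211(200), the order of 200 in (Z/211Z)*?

70

The order of 200 must divide p − 1 = 210 = 2 · 3 · 5 · 7.
Divisors: 1, 2, 3, 5, 6, 7, 10, 14, 15, 21, 30, 35, 42, 70, 105, 210.
Check each in increasing order: 200^1 ≡ 200;  200^2 ≡ 121;  200^3 ≡ 146;  200^5 ≡ 153;  200^6 ≡ 5;  200^7 ≡ 156;  200^10 ≡ 199;  200^14 ≡ 71;  200^15 ≡ 63;  200^21 ≡ 104;  200^30 ≡ 171;  200^35 ≡ 210;  200^42 ≡ 55;  200^70 ≡ 1.
Smallest exponent giving 1 is 70.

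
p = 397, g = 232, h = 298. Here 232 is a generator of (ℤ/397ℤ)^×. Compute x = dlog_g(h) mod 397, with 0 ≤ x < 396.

Baby-step giant-step with m = ceil(sqrt(396)) = 20.
Baby table (232^j mod 397 for j=0..19):
  0:1  1:232  2:229  3:327  4:37  5:247  6:136  7:189
  8:178  9:8  10:268  11:244  12:234  13:296  14:388  15:294
  16:321  17:233  18:64  19:159
Giant step factor: 232^(-20) ≡ 12 (mod 397).
Scan 298·12^i mod 397 for i = 0, 1, …:
  i=0: 298   i=1: 3   i=2: 36   i=3: 35
  i=4: 23   i=5: 276   i=6: 136
Match at i=6, j=6: x = 6·20 + 6 = 126.

126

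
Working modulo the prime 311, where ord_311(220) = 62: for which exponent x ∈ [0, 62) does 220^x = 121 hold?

28

Baby-step giant-step with m = ceil(sqrt(62)) = 8.
Baby table (220^j mod 311 for j=0..7):
  0:1  1:220  2:195  3:293  4:83  5:222  6:13  7:61
Giant step factor: 220^(-8) ≡ 225 (mod 311).
Scan 121·225^i mod 311 for i = 0, 1, …:
  i=0: 121   i=1: 168   i=2: 169   i=3: 83
Match at i=3, j=4: x = 3·8 + 4 = 28.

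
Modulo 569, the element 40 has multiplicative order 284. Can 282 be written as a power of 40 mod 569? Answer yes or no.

282 ∈ ⟨40⟩ iff 282^284 ≡ 1 (mod 569), since |⟨40⟩| = 284.
282^284 mod 569 = 1.
Since 1 = 1, 282 lies in the subgroup.

yes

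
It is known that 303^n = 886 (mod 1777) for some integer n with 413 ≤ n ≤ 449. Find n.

419

Compute 303^413 mod 1777 = 460, then multiply by 303 repeatedly:
  303^413=460  303^414=774  303^415=1735  303^416=1490  303^417=112
  303^418=173  303^419=886
Found 886 at exponent 419.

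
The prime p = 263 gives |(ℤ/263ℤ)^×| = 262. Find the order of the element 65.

262

The order of 65 must divide p − 1 = 262 = 2 · 131.
Divisors: 1, 2, 131, 262.
Check each in increasing order: 65^1 ≡ 65;  65^2 ≡ 17;  65^131 ≡ 262;  65^262 ≡ 1.
Smallest exponent giving 1 is 262.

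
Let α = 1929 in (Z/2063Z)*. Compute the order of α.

The order of 1929 must divide p − 1 = 2062 = 2 · 1031.
Divisors: 1, 2, 1031, 2062.
Check each in increasing order: 1929^1 ≡ 1929;  1929^2 ≡ 1452;  1929^1031 ≡ 2062;  1929^2062 ≡ 1.
Smallest exponent giving 1 is 2062.

2062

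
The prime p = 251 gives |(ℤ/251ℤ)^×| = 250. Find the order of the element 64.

25

The order of 64 must divide p − 1 = 250 = 2 · 5^3.
Divisors: 1, 2, 5, 10, 25, 50, 125, 250.
Check each in increasing order: 64^1 ≡ 64;  64^2 ≡ 80;  64^5 ≡ 219;  64^10 ≡ 20;  64^25 ≡ 1.
Smallest exponent giving 1 is 25.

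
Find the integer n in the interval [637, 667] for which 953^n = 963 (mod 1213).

646

Compute 953^637 mod 1213 = 355, then multiply by 953 repeatedly:
  953^637=355  953^638=1101  953^639=8  953^640=346  953^641=1015
  953^642=534  953^643=655  953^644=733  953^645=1074  953^646=963
Found 963 at exponent 646.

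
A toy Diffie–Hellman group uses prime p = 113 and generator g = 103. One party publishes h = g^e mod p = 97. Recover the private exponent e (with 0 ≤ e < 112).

Baby-step giant-step with m = ceil(sqrt(112)) = 11.
Baby table (103^j mod 113 for j=0..10):
  0:1  1:103  2:100  3:17  4:56  5:5  6:63  7:48
  8:85  9:54  10:25
Giant step factor: 103^(-11) ≡ 80 (mod 113).
Scan 97·80^i mod 113 for i = 0, 1, …:
  i=0: 97   i=1: 76   i=2: 91   i=3: 48
Match at i=3, j=7: e = 3·11 + 7 = 40.

40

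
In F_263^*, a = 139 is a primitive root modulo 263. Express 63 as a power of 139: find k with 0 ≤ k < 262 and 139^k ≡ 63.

125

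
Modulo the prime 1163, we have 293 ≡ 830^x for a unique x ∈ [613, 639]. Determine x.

632

Compute 830^613 mod 1163 = 261, then multiply by 830 repeatedly:
  830^613=261  830^614=312  830^615=774  830^616=444  830^617=1012
  830^618=274  830^619=635  830^620=211  830^621=680  830^622=345
  830^623=252  830^624=983  830^625=627  830^626=549  830^627=937
  830^628=826  830^629=573  830^630=1086  830^631=55  830^632=293
Found 293 at exponent 632.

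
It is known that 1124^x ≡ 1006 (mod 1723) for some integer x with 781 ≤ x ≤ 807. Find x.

793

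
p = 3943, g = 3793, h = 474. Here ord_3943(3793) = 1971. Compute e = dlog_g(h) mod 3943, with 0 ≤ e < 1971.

1481

Baby-step giant-step with m = ceil(sqrt(1971)) = 45.
Baby table (3793^j mod 3943 for j=0..44):
  0:1  1:3793  2:2785  3:208  4:344  5:3602  6:3834  7:578
  8:46  9:986  10:1934  11:1682  12:52  13:86  14:2872  15:2930
  16:2116  17:1983  18:2218  19:2455  20:2392  21:13  22:1993  23:718
  24:2704  25:529  26:3453  27:2526  28:3571  29:598  30:989  31:1484
  32:2151  33:676  34:1118  35:1849  36:2603  37:3850  38:2121  39:1233
  40:371  41:3495  42:169  43:2251  44:1448
Giant step factor: 3793^(-45) ≡ 1024 (mod 3943).
Scan 474·1024^i mod 3943 for i = 0, 1, …:
  i=0: 474   i=1: 387   i=2: 1988   i=3: 1124
  i=4: 3563   i=5: 1237   i=6: 985   i=7: 3175
  i=8: 2168   i=9: 123     …   i=31: 246
  i=32: 3495
Match at i=32, j=41: e = 32·45 + 41 = 1481.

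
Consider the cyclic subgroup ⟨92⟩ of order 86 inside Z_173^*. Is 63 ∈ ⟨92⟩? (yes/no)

no

63 ∈ ⟨92⟩ iff 63^86 ≡ 1 (mod 173), since |⟨92⟩| = 86.
63^86 mod 173 = 172.
Since 172 ≠ 1, 63 does not lie in the subgroup.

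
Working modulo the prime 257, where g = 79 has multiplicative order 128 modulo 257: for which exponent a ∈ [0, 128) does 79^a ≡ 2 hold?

72

Baby-step giant-step with m = ceil(sqrt(128)) = 12.
Baby table (79^j mod 257 for j=0..11):
  0:1  1:79  2:73  3:113  4:189  5:25  6:176  7:26
  8:255  9:99  10:111  11:31
Giant step factor: 79^(-12) ≡ 240 (mod 257).
Scan 2·240^i mod 257 for i = 0, 1, …:
  i=0: 2   i=1: 223   i=2: 64   i=3: 197
  i=4: 249   i=5: 136   i=6: 1
Match at i=6, j=0: a = 6·12 + 0 = 72.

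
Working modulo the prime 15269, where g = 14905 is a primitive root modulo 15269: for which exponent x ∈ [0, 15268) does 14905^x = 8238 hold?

Baby-step giant-step with m = ceil(sqrt(15268)) = 124.
Baby table (14905^j mod 15269 for j=0..123):
  0:1  1:14905  2:10344  3:6227  4:8453  5:7446  6:7538  7:4588
  8:9558  9:2220  10:1177  11:14373  12:5495  13:59  14:9062  15:14805
  16:937  17:10119  18:11782  19:1941  20:11119  21:14238  22:8828  23:8367
  24:8212  25:3556  26:3481  27:243  28:3162  29:9476  30:1530  31:8033
  32:7636  33:14723  34:247  35:1706  36:5045  37:11169  38:11307  39:6882
  40:14337  41:3330  42:9400  43:13925  44:608  45:7723  46:13593  47:14573
  48:9040  49:7544  50:2404  51:10546  52:9044  53:6088  54:13242  55:4916
  56:12318  57:5334  58:12856  59:7999  60:4743  61:14214  62:2295  63:4415
  64:11454  65:14450  66:8005  67:2559  68:15202  69:9119  70:9326  71:10323
  72:13871  73:4995  74:14100  75:13253  76:912  77:3950  78:12755  79:14225
  80:13560  81:11316  82:3606  83:550  84:13566  85:9132  86:4594  87:7374
  88:3208  89:8001  90:4015  91:4364  92:14749  93:6052  94:11077  95:14257
  96:1912  97:6406  98:4373  99:11473  100:7534  101:6044  102:13989  103:7850
  104:13172  105:15127  106:5881  107:12245  108:1368  109:5925  110:11498  111:13703
  112:5071  113:1705  114:5409  115:825  116:5080  117:13698  118:6891  119:11061
  120:4812  121:4367  122:13657  123:6546
Giant step factor: 14905^(-124) ≡ 9964 (mod 15269).
Scan 8238·9964^i mod 15269 for i = 0, 1, …:
  i=0: 8238   i=1: 12557   i=2: 3762   i=3: 14442
  i=4: 5032   i=5: 10721   i=6: 2120   i=7: 6653
  i=8: 7763   i=9: 13047     …   i=71: 5302
  i=72: 13657
Match at i=72, j=122: x = 72·124 + 122 = 9050.

9050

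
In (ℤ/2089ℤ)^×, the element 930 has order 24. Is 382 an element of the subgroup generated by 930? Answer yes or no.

⟨930⟩ has order 24; its elements mod 2089 are {1, 54, 84, 358, 447, 531, 572, 735, 789, 826, 827, 930, 1159, 1262, 1263, 1300, 1354, 1517, 1558, 1642, 1731, 2005, 2035, 2088}.
382 is not in this set.

no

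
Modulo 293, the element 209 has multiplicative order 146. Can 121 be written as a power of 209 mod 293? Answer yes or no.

121 ∈ ⟨209⟩ iff 121^146 ≡ 1 (mod 293), since |⟨209⟩| = 146.
121^146 mod 293 = 1.
Since 1 = 1, 121 lies in the subgroup.

yes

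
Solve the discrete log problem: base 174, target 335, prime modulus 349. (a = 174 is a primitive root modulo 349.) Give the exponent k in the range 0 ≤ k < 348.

106

Baby-step giant-step with m = ceil(sqrt(348)) = 19.
Baby table (174^j mod 349 for j=0..18):
  0:1  1:174  2:262  3:218  4:240  5:229  6:60  7:319
  8:15  9:167  10:91  11:129  12:110  13:294  14:202  15:248
  16:225  17:62  18:318
Giant step factor: 174^(-19) ≡ 259 (mod 349).
Scan 335·259^i mod 349 for i = 0, 1, …:
  i=0: 335   i=1: 213   i=2: 25   i=3: 193
  i=4: 80   i=5: 129
Match at i=5, j=11: k = 5·19 + 11 = 106.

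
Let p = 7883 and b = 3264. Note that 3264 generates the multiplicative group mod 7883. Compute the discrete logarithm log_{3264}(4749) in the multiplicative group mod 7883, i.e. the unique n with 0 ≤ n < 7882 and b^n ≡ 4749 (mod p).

Baby-step giant-step with m = ceil(sqrt(7882)) = 89.
Baby table (3264^j mod 7883 for j=0..88):
  0:1  1:3264  2:3763  3:718  4:2301  5:5848  6:3129  7:4571
  8:5108  9:7850  10:2650  11:1949  12:7838  13:2897  14:4091  15:7105
  16:6817  17:4862  18:1089  19:7146  20:6630  21:1485  22:6878  23:6891
  24:2025  25:3646  26:5097  27:3478  28:672  29:1934  30:6176  31:1633
  32:1204  33:4122  34:5810  35:5225  36:3471  37:1473  38:7125  39:1150
  40:1292  41:7566  42:5868  43:5345  44:1001  45:3702  46:6572  47:1365
  48:1465  49:4662  50:2578  51:3431  52:4924  53:6382  54:3962  55:3848
  56:2253  57:6836  58:3814  59:1639  60:5022  61:3051  62:2235  63:3265
  64:7027  65:4481  66:3019  67:266  68:1094  69:7700  70:1796  71:5075
  72:2617  73:4599  74:1904  75:2852  76:6988  77:3313  78:6039  79:3796
  80:5951  81:352  82:5893  83:232  84:480  85:5886  86:1033  87:5671
  88:860
Giant step factor: 3264^(-89) ≡ 6254 (mod 7883).
Scan 4749·6254^i mod 7883 for i = 0, 1, …:
  i=0: 4749   i=1: 4985   i=2: 6808   i=3: 1149
  i=4: 4433   i=5: 7354   i=6: 2494   i=7: 4902
  i=8: 121   i=9: 7849     …   i=34: 2391
  i=35: 7146
Match at i=35, j=19: n = 35·89 + 19 = 3134.

3134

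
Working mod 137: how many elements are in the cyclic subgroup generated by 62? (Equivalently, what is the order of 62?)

The order of 62 must divide p − 1 = 136 = 2^3 · 17.
Divisors: 1, 2, 4, 8, 17, 34, 68, 136.
Check each in increasing order: 62^1 ≡ 62;  62^2 ≡ 8;  62^4 ≡ 64;  62^8 ≡ 123;  62^17 ≡ 96;  62^34 ≡ 37;  62^68 ≡ 136;  62^136 ≡ 1.
Smallest exponent giving 1 is 136.

136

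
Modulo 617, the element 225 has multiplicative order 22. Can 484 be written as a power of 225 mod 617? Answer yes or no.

⟨225⟩ has order 22; its elements mod 617 are {1, 31, 113, 128, 175, 188, 199, 225, 266, 273, 275, 342, 344, 351, 392, 418, 429, 442, 489, 504, 586, 616}.
484 is not in this set.

no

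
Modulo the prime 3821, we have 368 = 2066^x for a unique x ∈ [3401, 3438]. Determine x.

3414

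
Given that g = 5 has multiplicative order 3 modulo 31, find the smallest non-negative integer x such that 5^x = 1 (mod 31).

0

Successive powers of 5 modulo 31:
  5^0=1
So 5^0 ≡ 1 (mod 31), giving x = 0.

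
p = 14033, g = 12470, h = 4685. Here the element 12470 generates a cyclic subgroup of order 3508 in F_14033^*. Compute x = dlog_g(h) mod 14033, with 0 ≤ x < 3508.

631

Baby-step giant-step with m = ceil(sqrt(3508)) = 60.
Baby table (12470^j mod 14033 for j=0..59):
  0:1  1:12470  2:1227  3:4720  4:3998  5:9844  6:8029  7:10208
  8:417  9:7780  10:6471  11:3620  12:11272  13:7312  14:8239  15:4737
  16:5493  17:2637  18:4071  19:8009  20:13402  21:3943  22:11611  23:10709
  24:3202  25:5055  26:13647  27:13932  28:3500  29:2370  30:402  31:3159
  32:2099  33:2985  34:7434  35:14015  36:68  37:5980  38:13271  39:12234
  40:5237  41:9841  42:12718  43:6527  44:290  45:9819  46:5005  47:7599
  48:8714  49:6061  50:12965  51:13390  52:8666  53:10920  54:10201  55:11358
  56:13224  57:1497  58:3700  59:12529
Giant step factor: 12470^(-60) ≡ 1969 (mod 14033).
Scan 4685·1969^i mod 14033 for i = 0, 1, …:
  i=0: 4685   i=1: 5084   i=2: 4867   i=3: 12617
  i=4: 4463   i=5: 2989   i=6: 5514   i=7: 9557
  i=8: 13513   i=9: 529   i=10: 3159
Match at i=10, j=31: x = 10·60 + 31 = 631.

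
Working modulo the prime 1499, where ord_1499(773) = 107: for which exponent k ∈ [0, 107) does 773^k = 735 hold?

Successive powers of 773 modulo 1499:
  773^0=1  773^1=773  773^2=927  773^3=49  773^4=402  773^5=453
  773^6=902  773^7=211  773^8=1211  773^9=727  773^10=1345  773^11=878
  773^12=1146  773^13=1448  773^14=1050  773^15=691  773^16=499  773^17=484
  773^18=881  773^19=467  773^20=1231  773^21=1197  773^22=398  773^23=359
  773^24=192  773^25=15  773^26=1102  773^27=414  773^28=735
So 773^28 ≡ 735 (mod 1499), giving k = 28.

28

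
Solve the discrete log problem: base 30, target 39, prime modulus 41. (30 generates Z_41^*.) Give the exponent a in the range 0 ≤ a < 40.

2

Successive powers of 30 modulo 41:
  30^0=1  30^1=30  30^2=39
So 30^2 ≡ 39 (mod 41), giving a = 2.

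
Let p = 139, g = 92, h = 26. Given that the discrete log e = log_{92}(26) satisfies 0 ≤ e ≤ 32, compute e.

7

Compute 92^0 mod 139 = 1, then multiply by 92 repeatedly:
  92^0=1  92^1=92  92^2=124  92^3=10  92^4=86
  92^5=128  92^6=100  92^7=26
Found 26 at exponent 7.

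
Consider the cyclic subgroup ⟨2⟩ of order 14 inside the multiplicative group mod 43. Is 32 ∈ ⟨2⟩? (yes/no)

yes

⟨2⟩ has order 14; its elements mod 43 are {1, 2, 4, 8, 11, 16, 21, 22, 27, 32, 35, 39, 41, 42}.
32 is in this set.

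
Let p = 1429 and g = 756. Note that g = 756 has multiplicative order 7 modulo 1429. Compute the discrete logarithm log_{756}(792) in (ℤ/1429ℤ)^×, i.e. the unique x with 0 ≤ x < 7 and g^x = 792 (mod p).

Successive powers of 756 modulo 1429:
  756^0=1  756^1=756  756^2=1365  756^3=202  756^4=1238  756^5=1362
  756^6=792
So 756^6 ≡ 792 (mod 1429), giving x = 6.

6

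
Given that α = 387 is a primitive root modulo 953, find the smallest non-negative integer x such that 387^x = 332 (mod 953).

Baby-step giant-step with m = ceil(sqrt(952)) = 31.
Baby table (387^j mod 953 for j=0..30):
  0:1  1:387  2:148  3:96  4:938  5:866  6:639  7:466
  8:225  9:352  10:898  11:634  12:437  13:438  14:825  15:20
  16:116  17:101  18:14  19:653  20:166  21:391  22:743  23:688
  24:369  25:806  26:291  27:163  28:183  29:299  30:400
Giant step factor: 387^(-31) ≡ 831 (mod 953).
Scan 332·831^i mod 953 for i = 0, 1, …:
  i=0: 332   i=1: 475   i=2: 183
Match at i=2, j=28: x = 2·31 + 28 = 90.

90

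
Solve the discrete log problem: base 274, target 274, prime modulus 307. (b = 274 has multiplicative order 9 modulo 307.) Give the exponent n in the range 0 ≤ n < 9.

Successive powers of 274 modulo 307:
  274^0=1  274^1=274
So 274^1 ≡ 274 (mod 307), giving n = 1.

1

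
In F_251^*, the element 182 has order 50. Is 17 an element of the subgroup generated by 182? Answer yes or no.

no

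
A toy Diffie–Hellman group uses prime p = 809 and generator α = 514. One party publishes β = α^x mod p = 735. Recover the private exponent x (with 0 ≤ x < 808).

233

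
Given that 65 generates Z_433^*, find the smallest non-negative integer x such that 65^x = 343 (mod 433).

381

Baby-step giant-step with m = ceil(sqrt(432)) = 21.
Baby table (65^j mod 433 for j=0..20):
  0:1  1:65  2:328  3:103  4:200  5:10  6:217  7:249
  8:164  9:268  10:100  11:5  12:325  13:341  14:82  15:134
  16:50  17:219  18:379  19:387  20:41
Giant step factor: 65^(-21) ≡ 349 (mod 433).
Scan 343·349^i mod 433 for i = 0, 1, …:
  i=0: 343   i=1: 199   i=2: 171   i=3: 358
  i=4: 238   i=5: 359   i=6: 154   i=7: 54
  i=8: 227   i=9: 417     …   i=17: 406
  i=18: 103
Match at i=18, j=3: x = 18·21 + 3 = 381.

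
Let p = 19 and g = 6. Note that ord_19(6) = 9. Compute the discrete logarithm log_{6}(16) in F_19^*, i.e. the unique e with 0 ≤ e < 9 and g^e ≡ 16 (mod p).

8

Successive powers of 6 modulo 19:
  6^0=1  6^1=6  6^2=17  6^3=7  6^4=4  6^5=5
  6^6=11  6^7=9  6^8=16
So 6^8 ≡ 16 (mod 19), giving e = 8.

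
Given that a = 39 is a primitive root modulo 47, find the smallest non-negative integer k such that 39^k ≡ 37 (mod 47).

Baby-step giant-step with m = ceil(sqrt(46)) = 7.
Baby table (39^j mod 47 for j=0..6):
  0:1  1:39  2:17  3:5  4:7  5:38  6:25
Giant step factor: 39^(-7) ≡ 43 (mod 47).
Scan 37·43^i mod 47 for i = 0, 1, …:
  i=0: 37   i=1: 40   i=2: 28   i=3: 29
  i=4: 25
Match at i=4, j=6: k = 4·7 + 6 = 34.

34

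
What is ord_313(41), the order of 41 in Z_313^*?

The order of 41 must divide p − 1 = 312 = 2^3 · 3 · 13.
Divisors: 1, 2, 3, 4, 6, 8, 12, 13, 24, 26, 39, 52, 78, 104, 156, 312.
Check each in increasing order: 41^1 ≡ 41;  41^2 ≡ 116;  41^3 ≡ 61;  41^4 ≡ 310;  41^6 ≡ 278;  41^8 ≡ 9;  41^12 ≡ 286;  41^13 ≡ 145;  41^24 ≡ 103;  41^26 ≡ 54;  41^39 ≡ 5;  41^52 ≡ 99;  41^78 ≡ 25;  41^104 ≡ 98;  41^156 ≡ 312;  41^312 ≡ 1.
Smallest exponent giving 1 is 312.

312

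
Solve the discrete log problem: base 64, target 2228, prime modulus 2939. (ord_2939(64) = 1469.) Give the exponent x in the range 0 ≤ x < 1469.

201

Baby-step giant-step with m = ceil(sqrt(1469)) = 39.
Baby table (64^j mod 2939 for j=0..38):
  0:1  1:64  2:1157  3:573  4:1404  5:1686  6:2100  7:2145
  8:2086  9:1249  10:583  11:2044  12:1500  13:1952  14:1490  15:1312
  16:1676  17:1460  18:2331  19:2234  20:1904  21:1357  22:1617  23:623
  24:1665  25:756  26:1360  27:1809  28:1155  29:445  30:2029  31:540
  32:2231  33:1712  34:825  35:2837  36:2289  37:2485  38:334
Giant step factor: 64^(-39) ≡ 2756 (mod 2939).
Scan 2228·2756^i mod 2939 for i = 0, 1, …:
  i=0: 2228   i=1: 797   i=2: 1099   i=3: 1674
  i=4: 2253   i=5: 2100
Match at i=5, j=6: x = 5·39 + 6 = 201.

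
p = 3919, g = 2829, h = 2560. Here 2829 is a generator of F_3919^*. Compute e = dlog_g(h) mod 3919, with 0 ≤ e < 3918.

790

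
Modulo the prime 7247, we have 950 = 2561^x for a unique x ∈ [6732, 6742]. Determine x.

6734

Compute 2561^6732 mod 7247 = 2187, then multiply by 2561 repeatedly:
  2561^6732=2187  2561^6733=6223  2561^6734=950
Found 950 at exponent 6734.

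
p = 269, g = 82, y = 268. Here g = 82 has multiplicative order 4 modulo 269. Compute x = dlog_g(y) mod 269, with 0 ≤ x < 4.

Successive powers of 82 modulo 269:
  82^0=1  82^1=82  82^2=268
So 82^2 ≡ 268 (mod 269), giving x = 2.

2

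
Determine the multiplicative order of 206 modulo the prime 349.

174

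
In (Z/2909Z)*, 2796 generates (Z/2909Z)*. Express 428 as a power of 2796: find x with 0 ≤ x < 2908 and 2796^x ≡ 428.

Baby-step giant-step with m = ceil(sqrt(2908)) = 54.
Baby table (2796^j mod 2909 for j=0..53):
  0:1  1:2796  2:1133  3:2876  4:820  5:428  6:1089  7:2030
  8:421  9:1880  10:2826  11:652  12:1958  13:2739  14:1756  15:2293
  16:2701  17:232  18:2874  19:1046  20:1071  21:1155  22:390  23:2474
  24:2611  25:1675  26:2719  27:1107  28:2905  29:452  30:1286  31:132
  32:2538  33:1197  34:1462  35:607  36:1225  37:1207  38:332  39:301
  40:895  41:680  42:1703  43:2464  44:832  45:1981  46:140  47:1634
  48:1534  49:1198  50:1349  51:1740  52:1192  53:2027
Giant step factor: 2796^(-54) ≡ 2798 (mod 2909).
Scan 428·2798^i mod 2909 for i = 0, 1, …:
  i=0: 428
Match at i=0, j=5: x = 0·54 + 5 = 5.

5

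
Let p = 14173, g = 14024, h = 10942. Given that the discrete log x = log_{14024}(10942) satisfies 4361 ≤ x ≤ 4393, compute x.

4387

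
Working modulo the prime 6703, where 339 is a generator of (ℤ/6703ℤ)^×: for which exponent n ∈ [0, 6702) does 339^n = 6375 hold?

Baby-step giant-step with m = ceil(sqrt(6702)) = 82.
Baby table (339^j mod 6703 for j=0..81):
  0:1  1:339  2:970  3:383  4:2480  5:2845  6:5926  7:4717
  8:3749  9:4044  10:3504  11:1425  12:459  13:1432  14:2832  15:1519
  16:5513  17:5473  18:5319  19:34  20:4823  21:6168  22:6319  23:3884
  24:2888  25:394  26:6209  27:109  28:3436  29:5185  30:1529  31:2200
  32:1767  33:2446  34:4725  35:6461  36:5101  37:6568  38:1156  39:3110
  40:1919  41:350  42:4699  43:4350  44:6693  45:3313  46:3706  47:2873
  48:2012  49:5065  50:1067  51:6454  52:2728  53:6481  54:5178  55:5859
  56:2113  57:5789  58:5195  59:4919  60:5197  61:5597  62:434  63:6363
  64:5394  65:5350  66:3840  67:1378  68:4635  69:2763  70:4940  71:5613
  72:5858  73:1774  74:4819  75:4812  76:2439  77:2352  78:6374  79:2420
  80:2614  81:1350
Giant step factor: 339^(-82) ≡ 3947 (mod 6703).
Scan 6375·3947^i mod 6703 for i = 0, 1, …:
  i=0: 6375   i=1: 5766   i=2: 1717   i=3: 266
  i=4: 4234   i=5: 1019   i=6: 193   i=7: 4332
  i=8: 5754   i=9: 1274     …   i=61: 3122
  i=62: 2420
Match at i=62, j=79: n = 62·82 + 79 = 5163.

5163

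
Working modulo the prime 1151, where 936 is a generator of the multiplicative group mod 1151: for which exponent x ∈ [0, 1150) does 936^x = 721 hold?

807

Baby-step giant-step with m = ceil(sqrt(1150)) = 34.
Baby table (936^j mod 1151 for j=0..33):
  0:1  1:936  2:185  3:510  4:846  5:1119  6:1125  7:986
  8:945  9:552  10:1024  11:832  12:676  13:837  14:752  15:611
  16:1000  17:237  18:840  19:107  20:15  21:228  22:473  23:744
  24:29  25:671  26:761  27:978  28:363  29:223  30:397  31:970
  32:932  33:1045
Giant step factor: 936^(-34) ≡ 5 (mod 1151).
Scan 721·5^i mod 1151 for i = 0, 1, …:
  i=0: 721   i=1: 152   i=2: 760   i=3: 347
  i=4: 584   i=5: 618   i=6: 788   i=7: 487
  i=8: 133   i=9: 665     …   i=22: 1055
  i=23: 671
Match at i=23, j=25: x = 23·34 + 25 = 807.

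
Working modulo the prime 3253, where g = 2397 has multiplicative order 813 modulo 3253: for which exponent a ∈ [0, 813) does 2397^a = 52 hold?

Baby-step giant-step with m = ceil(sqrt(813)) = 29.
Baby table (2397^j mod 3253 for j=0..28):
  0:1  1:2397  2:811  3:1926  4:615  5:546  6:1056  7:398
  8:877  9:731  10:2093  11:795  12:2610  13:651  14:2260  15:975
  16:1421  17:246  18:869  19:1073  20:2111  21:1652  22:943  23:2789
  24:318  25:1044  26:911  27:904  28:390
Giant step factor: 2397^(-29) ≡ 1393 (mod 3253).
Scan 52·1393^i mod 3253 for i = 0, 1, …:
  i=0: 52   i=1: 870   i=2: 1794   i=3: 738
  i=4: 86   i=5: 2690   i=6: 2967   i=7: 1721
  i=8: 3145   i=9: 2447     …   i=15: 1180
  i=16: 975
Match at i=16, j=15: a = 16·29 + 15 = 479.

479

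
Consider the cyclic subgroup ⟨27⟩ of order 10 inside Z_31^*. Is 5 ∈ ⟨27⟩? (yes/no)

⟨27⟩ has order 10; its elements mod 31 are {1, 2, 4, 8, 15, 16, 23, 27, 29, 30}.
5 is not in this set.

no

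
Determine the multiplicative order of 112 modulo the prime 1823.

The order of 112 must divide p − 1 = 1822 = 2 · 911.
Divisors: 1, 2, 911, 1822.
Check each in increasing order: 112^1 ≡ 112;  112^2 ≡ 1606;  112^911 ≡ 1.
Smallest exponent giving 1 is 911.

911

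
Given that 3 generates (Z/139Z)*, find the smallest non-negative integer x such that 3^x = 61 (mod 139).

11

Successive powers of 3 modulo 139:
  3^0=1  3^1=3  3^2=9  3^3=27  3^4=81  3^5=104
  3^6=34  3^7=102  3^8=28  3^9=84  3^10=113  3^11=61
So 3^11 ≡ 61 (mod 139), giving x = 11.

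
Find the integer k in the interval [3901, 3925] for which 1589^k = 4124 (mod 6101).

3922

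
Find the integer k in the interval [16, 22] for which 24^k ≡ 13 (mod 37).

Compute 24^16 mod 37 = 7, then multiply by 24 repeatedly:
  24^16=7  24^17=20  24^18=36  24^19=13
Found 13 at exponent 19.

19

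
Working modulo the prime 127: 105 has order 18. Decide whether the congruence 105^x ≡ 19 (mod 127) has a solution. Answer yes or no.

19 ∈ ⟨105⟩ iff 19^18 ≡ 1 (mod 127), since |⟨105⟩| = 18.
19^18 mod 127 = 1.
Since 1 = 1, 19 lies in the subgroup.

yes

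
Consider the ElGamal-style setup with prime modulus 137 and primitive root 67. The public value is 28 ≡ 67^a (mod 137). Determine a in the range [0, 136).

114

Baby-step giant-step with m = ceil(sqrt(136)) = 12.
Baby table (67^j mod 137 for j=0..11):
  0:1  1:67  2:105  3:48  4:65  5:108  6:112  7:106
  8:115  9:33  10:19  11:40
Giant step factor: 67^(-12) ≡ 121 (mod 137).
Scan 28·121^i mod 137 for i = 0, 1, …:
  i=0: 28   i=1: 100   i=2: 44   i=3: 118
  i=4: 30   i=5: 68   i=6: 8   i=7: 9
  i=8: 130   i=9: 112
Match at i=9, j=6: a = 9·12 + 6 = 114.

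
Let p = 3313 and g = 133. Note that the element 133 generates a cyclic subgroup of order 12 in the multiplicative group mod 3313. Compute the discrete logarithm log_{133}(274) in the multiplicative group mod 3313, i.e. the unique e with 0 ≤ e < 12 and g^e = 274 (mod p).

5

Successive powers of 133 modulo 3313:
  133^0=1  133^1=133  133^2=1124  133^3=407  133^4=1123  133^5=274
So 133^5 ≡ 274 (mod 3313), giving e = 5.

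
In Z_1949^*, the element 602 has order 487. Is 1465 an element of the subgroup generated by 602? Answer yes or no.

no

1465 ∈ ⟨602⟩ iff 1465^487 ≡ 1 (mod 1949), since |⟨602⟩| = 487.
1465^487 mod 1949 = 1948.
Since 1948 ≠ 1, 1465 does not lie in the subgroup.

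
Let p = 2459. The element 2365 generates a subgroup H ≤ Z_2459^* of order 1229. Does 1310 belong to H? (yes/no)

1310 ∈ ⟨2365⟩ iff 1310^1229 ≡ 1 (mod 2459), since |⟨2365⟩| = 1229.
1310^1229 mod 2459 = 1.
Since 1 = 1, 1310 lies in the subgroup.

yes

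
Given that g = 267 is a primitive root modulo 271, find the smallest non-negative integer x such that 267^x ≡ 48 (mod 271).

Baby-step giant-step with m = ceil(sqrt(270)) = 17.
Baby table (267^j mod 271 for j=0..16):
  0:1  1:267  2:16  3:207  4:256  5:60  6:31  7:147
  8:225  9:184  10:77  11:234  12:148  13:221  14:200  15:13
  16:219
Giant step factor: 267^(-17) ≡ 43 (mod 271).
Scan 48·43^i mod 271 for i = 0, 1, …:
  i=0: 48   i=1: 167   i=2: 135   i=3: 114
  i=4: 24   i=5: 219
Match at i=5, j=16: x = 5·17 + 16 = 101.

101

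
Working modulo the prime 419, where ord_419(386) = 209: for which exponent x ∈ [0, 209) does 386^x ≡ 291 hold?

20

Successive powers of 386 modulo 419:
  386^0=1  386^1=386  386^2=251  386^3=97  386^4=151  386^5=45
  386^6=191  386^7=401  386^8=175  386^9=91  386^10=349  386^11=215
  386^12=28  386^13=333  386^14=324  386^15=202  386^16=38  386^17=3
  386^18=320  386^19=334  386^20=291
So 386^20 ≡ 291 (mod 419), giving x = 20.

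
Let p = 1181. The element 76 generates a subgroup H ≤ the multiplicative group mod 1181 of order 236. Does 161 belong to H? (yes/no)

yes

161 ∈ ⟨76⟩ iff 161^236 ≡ 1 (mod 1181), since |⟨76⟩| = 236.
161^236 mod 1181 = 1.
Since 1 = 1, 161 lies in the subgroup.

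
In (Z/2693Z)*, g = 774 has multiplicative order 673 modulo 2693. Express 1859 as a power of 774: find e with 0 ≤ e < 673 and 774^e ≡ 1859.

658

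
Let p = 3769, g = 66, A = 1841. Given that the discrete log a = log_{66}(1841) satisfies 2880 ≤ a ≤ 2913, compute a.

Compute 66^2880 mod 3769 = 2341, then multiply by 66 repeatedly:
  66^2880=2341  66^2881=3746  66^2882=2251  66^2883=1575  66^2884=2187
  66^2885=1120  66^2886=2309  66^2887=1634  66^2888=2312  66^2889=1832
  66^2890=304  66^2891=1219  66^2892=1305  66^2893=3212  66^2894=928
  66^2895=944  66^2896=2000  66^2897=85  66^2898=1841
Found 1841 at exponent 2898.

2898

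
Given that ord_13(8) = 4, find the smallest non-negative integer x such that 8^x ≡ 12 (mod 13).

2

Successive powers of 8 modulo 13:
  8^0=1  8^1=8  8^2=12
So 8^2 ≡ 12 (mod 13), giving x = 2.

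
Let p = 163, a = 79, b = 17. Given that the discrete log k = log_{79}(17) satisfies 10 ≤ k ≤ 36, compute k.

Compute 79^10 mod 163 = 95, then multiply by 79 repeatedly:
  79^10=95  79^11=7  79^12=64  79^13=3  79^14=74
  79^15=141  79^16=55  79^17=107  79^18=140  79^19=139
  79^20=60  79^21=13  79^22=49  79^23=122  79^24=21
  79^25=29  79^26=9  79^27=59  79^28=97  79^29=2
  79^30=158  79^31=94  79^32=91  79^33=17
Found 17 at exponent 33.

33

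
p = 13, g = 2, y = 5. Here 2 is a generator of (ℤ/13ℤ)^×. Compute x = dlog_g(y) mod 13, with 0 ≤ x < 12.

Successive powers of 2 modulo 13:
  2^0=1  2^1=2  2^2=4  2^3=8  2^4=3  2^5=6
  2^6=12  2^7=11  2^8=9  2^9=5
So 2^9 ≡ 5 (mod 13), giving x = 9.

9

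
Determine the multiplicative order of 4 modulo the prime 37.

The order of 4 must divide p − 1 = 36 = 2^2 · 3^2.
Divisors: 1, 2, 3, 4, 6, 9, 12, 18, 36.
Check each in increasing order: 4^1 ≡ 4;  4^2 ≡ 16;  4^3 ≡ 27;  4^4 ≡ 34;  4^6 ≡ 26;  4^9 ≡ 36;  4^12 ≡ 10;  4^18 ≡ 1.
Smallest exponent giving 1 is 18.

18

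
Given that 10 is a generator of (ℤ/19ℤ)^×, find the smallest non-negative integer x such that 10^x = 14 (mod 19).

Successive powers of 10 modulo 19:
  10^0=1  10^1=10  10^2=5  10^3=12  10^4=6  10^5=3
  10^6=11  10^7=15  10^8=17  10^9=18  10^10=9  10^11=14
So 10^11 ≡ 14 (mod 19), giving x = 11.

11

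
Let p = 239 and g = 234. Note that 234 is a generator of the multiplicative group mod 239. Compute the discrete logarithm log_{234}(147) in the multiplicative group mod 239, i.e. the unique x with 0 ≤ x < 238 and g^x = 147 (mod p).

Successive powers of 234 modulo 239:
  234^0=1  234^1=234  234^2=25  234^3=114  234^4=147
So 234^4 ≡ 147 (mod 239), giving x = 4.

4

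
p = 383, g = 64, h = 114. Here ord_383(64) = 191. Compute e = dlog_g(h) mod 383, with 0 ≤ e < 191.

50

Baby-step giant-step with m = ceil(sqrt(191)) = 14.
Baby table (64^j mod 383 for j=0..13):
  0:1  1:64  2:266  3:172  4:284  5:175  6:93  7:207
  8:226  9:293  10:368  11:189  12:223  13:101
Giant step factor: 64^(-14) ≡ 220 (mod 383).
Scan 114·220^i mod 383 for i = 0, 1, …:
  i=0: 114   i=1: 185   i=2: 102   i=3: 226
Match at i=3, j=8: e = 3·14 + 8 = 50.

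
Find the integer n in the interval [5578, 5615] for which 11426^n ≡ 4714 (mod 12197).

5581

Compute 11426^5578 mod 12197 = 4217, then multiply by 11426 repeatedly:
  11426^5578=4217  11426^5579=5292  11426^5580=5863  11426^5581=4714
Found 4714 at exponent 5581.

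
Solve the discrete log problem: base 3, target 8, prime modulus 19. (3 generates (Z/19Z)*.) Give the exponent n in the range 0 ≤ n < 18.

Successive powers of 3 modulo 19:
  3^0=1  3^1=3  3^2=9  3^3=8
So 3^3 ≡ 8 (mod 19), giving n = 3.

3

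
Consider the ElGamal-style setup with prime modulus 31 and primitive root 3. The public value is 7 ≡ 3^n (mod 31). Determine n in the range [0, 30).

28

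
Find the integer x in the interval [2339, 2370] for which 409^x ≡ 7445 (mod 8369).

2357

Compute 409^2339 mod 8369 = 4512, then multiply by 409 repeatedly:
  409^2339=4512  409^2340=4228  409^2341=5238  409^2342=8247  409^2343=316
  409^2344=3709  409^2345=2192  409^2346=1045  409^2347=586  409^2348=5342
  409^2349=569  409^2350=6758  409^2351=2252  409^2352=478  409^2353=3015
  409^2354=2892  409^2355=2799  409^2356=6607  409^2357=7445
Found 7445 at exponent 2357.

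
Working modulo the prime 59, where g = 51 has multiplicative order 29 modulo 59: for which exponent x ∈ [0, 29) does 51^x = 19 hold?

3

Successive powers of 51 modulo 59:
  51^0=1  51^1=51  51^2=5  51^3=19
So 51^3 ≡ 19 (mod 59), giving x = 3.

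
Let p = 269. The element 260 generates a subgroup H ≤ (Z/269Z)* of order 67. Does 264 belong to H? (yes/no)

264 ∈ ⟨260⟩ iff 264^67 ≡ 1 (mod 269), since |⟨260⟩| = 67.
264^67 mod 269 = 268.
Since 268 ≠ 1, 264 does not lie in the subgroup.

no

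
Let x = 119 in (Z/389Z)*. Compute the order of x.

97

The order of 119 must divide p − 1 = 388 = 2^2 · 97.
Divisors: 1, 2, 4, 97, 194, 388.
Check each in increasing order: 119^1 ≡ 119;  119^2 ≡ 157;  119^4 ≡ 142;  119^97 ≡ 1.
Smallest exponent giving 1 is 97.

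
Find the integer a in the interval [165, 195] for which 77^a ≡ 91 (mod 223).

Compute 77^165 mod 223 = 91, then multiply by 77 repeatedly:
  77^165=91
Found 91 at exponent 165.

165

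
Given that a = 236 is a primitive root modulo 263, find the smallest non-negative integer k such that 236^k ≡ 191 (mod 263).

249

Baby-step giant-step with m = ceil(sqrt(262)) = 17.
Baby table (236^j mod 263 for j=0..16):
  0:1  1:236  2:203  3:42  4:181  5:110  6:186  7:238
  8:149  9:185  10:2  11:209  12:143  13:84  14:99  15:220
  16:109
Giant step factor: 236^(-17) ≡ 142 (mod 263).
Scan 191·142^i mod 263 for i = 0, 1, …:
  i=0: 191   i=1: 33   i=2: 215   i=3: 22
  i=4: 231   i=5: 190   i=6: 154   i=7: 39
  i=8: 15   i=9: 26     …   i=13: 70
  i=14: 209
Match at i=14, j=11: k = 14·17 + 11 = 249.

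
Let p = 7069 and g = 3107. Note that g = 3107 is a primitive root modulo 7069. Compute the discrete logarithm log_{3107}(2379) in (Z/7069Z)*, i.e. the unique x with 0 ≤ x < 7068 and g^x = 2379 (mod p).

6037

Baby-step giant-step with m = ceil(sqrt(7068)) = 85.
Baby table (3107^j mod 7069 for j=0..84):
  0:1  1:3107  2:4264  3:942  4:228  5:1496  6:3739  7:2706
  8:2501  9:1776  10:4212  11:1965  12:4708  13:1995  14:6021  15:2673
  16:6005  17:2444  18:1402  19:1510  20:4823  21:5850  22:1551  23:4968
  24:3949  25:4828  26:178  27:1664  28:2609  29:5089  30:5239  31:4735
  32:1056  33:976  34:6900  35:5092  36:422  37:3389  38:3882  39:1660
  40:4319  41:2171  42:1471  43:3823  44:2141  45:158  46:3145  47:2157
  48:387  49:679  50:3091  51:4035  52:3408  53:6363  54:4917  55:1010
  56:6503  57:1619  58:4174  59:4072  60:5263  61:1544  62:4426  63:2377
  64:5303  65:5651  66:5330  67:4712  68:285  69:1870  70:6441  71:6917
  72:1359  73:2220  74:5265  75:689  76:5885  77:4261  78:5759  79:1574
  80:5739  81:3055  82:5287  83:5422  84:727
Giant step factor: 3107^(-85) ≡ 3295 (mod 7069).
Scan 2379·3295^i mod 7069 for i = 0, 1, …:
  i=0: 2379   i=1: 6353   i=2: 1826   i=3: 951
  i=4: 1978   i=5: 6961   i=6: 4659   i=7: 4606
  i=8: 6696   i=9: 971     …   i=70: 6210
  i=71: 4264
Match at i=71, j=2: x = 71·85 + 2 = 6037.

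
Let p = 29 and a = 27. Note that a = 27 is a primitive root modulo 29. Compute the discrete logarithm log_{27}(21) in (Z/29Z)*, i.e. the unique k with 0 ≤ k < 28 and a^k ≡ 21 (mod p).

Successive powers of 27 modulo 29:
  27^0=1  27^1=27  27^2=4  27^3=21
So 27^3 ≡ 21 (mod 29), giving k = 3.

3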